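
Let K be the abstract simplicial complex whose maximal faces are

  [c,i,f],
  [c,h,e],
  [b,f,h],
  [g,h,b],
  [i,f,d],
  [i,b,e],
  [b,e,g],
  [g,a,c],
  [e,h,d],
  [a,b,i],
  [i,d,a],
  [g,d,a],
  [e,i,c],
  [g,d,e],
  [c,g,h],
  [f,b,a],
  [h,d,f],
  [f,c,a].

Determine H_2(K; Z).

H_2 = 0.

Take the total order a < b < c < d < e < f < g < h < i on the vertex set. Then K (dimension 2) consists of the simplices:

  0-simplices (9): a, b, c, d, e, f, g, h, i
  1-simplices (27): ab, ac, ad, af, ag, ai, be, bf, bg, bh, bi, ce, cf, cg, ch, ci, de, df, dg, dh, di, eg, eh, ei, fh, fi, gh
  2-simplices (18): abf, abi, acf, acg, adg, adi, beg, bei, bfh, bgh, ceh, cei, cfi, cgh, deg, deh, dfh, dfi

Hence C_0 ≅ Z^9, C_1 ≅ Z^27, C_2 ≅ Z^18.

The boundary map ∂_1: C_1 → C_0 sends each edge [p,q] (with p < q) to q − p. For instance
  ∂ag = g − a.
The resulting 9×27 matrix has rank 8, and its Smith normal form has invariant factors (1,1,1,1,1,1,1,1).

∂_2: C_2 → C_1 maps a triangle to the signed sum of its edges. For instance
  ∂deg = eg − dg + de,
  ∂adi = di − ai + ad.
As a 27×18 matrix over Z this has rank 18, with invariant factors (1,1,1,1,1,1,1,1,1,1,1,1,1,1,1,1,1,2).

Reading off H_k = ker ∂_k / im ∂_{k+1}:

  H_2: rank ker ∂_2 − rank ∂_3 = (18 − 18) − 0 = 0, and there is no ∂_3, so H_2 ≅ 0.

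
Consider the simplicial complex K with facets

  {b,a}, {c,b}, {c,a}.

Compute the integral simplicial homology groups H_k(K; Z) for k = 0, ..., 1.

Fix the vertex order a < b < c and write every simplex with vertices in increasing order. Then dim K = 1 and the simplices of K are:

  0-simplices (3): a, b, c
  1-simplices (3): ab, ac, bc

Hence C_0 ≅ Z^3, C_1 ≅ Z^3.

Boundary ∂_1: C_1 → C_0 sends each edge [p,q] (with p < q) to q − p.
As a 3×3 matrix over Z this has rank 2, with invariant factors (1,1).

Reading off H_k = ker ∂_k / im ∂_{k+1}:

  H_0: rank C_0 − rank ∂_1 = 3 − 2 = 1, and the invariant factors of ∂_1 are all 1, so H_0 = Z.
  H_1: rank ker ∂_1 − rank ∂_2 = (3 − 2) − 0 = 1, and there is no ∂_2, so H_1 = Z.

As a check, the Euler characteristic is 3 − 3 = 0, which agrees with 1 − 1 = 0.

H_0 ≅ Z,  H_1 ≅ Z.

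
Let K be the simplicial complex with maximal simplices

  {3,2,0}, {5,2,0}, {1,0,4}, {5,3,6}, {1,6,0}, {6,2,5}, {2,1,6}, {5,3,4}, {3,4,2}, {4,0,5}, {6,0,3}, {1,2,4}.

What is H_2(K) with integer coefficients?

Order the vertices as 0 < 1 < 2 < 3 < 4 < 5 < 6. Listing each simplex with vertices in this order, K has dimension 2 with simplices:

  0-simplices (7): [0], [1], [2], [3], [4], [5], [6]
  1-simplices (18): [0,1], [0,2], [0,3], [0,4], [0,5], [0,6], [1,2], [1,4], [1,6], [2,3], [2,4], [2,5], [2,6], [3,4], [3,5], [3,6], [4,5], [5,6]
  2-simplices (12): [0,1,4], [0,1,6], [0,2,3], [0,2,5], [0,3,6], [0,4,5], [1,2,4], [1,2,6], [2,3,4], [2,5,6], [3,4,5], [3,5,6]

so the chain groups are C_0 ≅ Z^7, C_1 ≅ Z^18, C_2 ≅ Z^12.

The boundary map ∂_1: C_1 → C_0 sends each edge [p,q] (with p < q) to q − p.
The resulting 7×18 matrix has rank 6, and its Smith normal form has invariant factors (1,1,1,1,1,1).

Boundary ∂_2: C_2 → C_1 sends each 2-simplex [p,q,r] to [q,r] − [p,r] + [p,q]. For instance
  ∂[3,5,6] = [5,6] − [3,6] + [3,5],
  ∂[0,2,3] = [2,3] − [0,3] + [0,2].
The 18×12 boundary matrix has rank 12 and Smith normal form diag(1,1,1,1,1,1,1,1,1,1,1,2).

Now H_k = ker ∂_k / im ∂_{k+1}, so:

  H_2: rank ker ∂_2 − rank ∂_3 = (12 − 12) − 0 = 0, and there is no ∂_3, so H_2 ≅ 0.

(K is a triangulation of the real projective plane RP^2.)

H_2 = 0.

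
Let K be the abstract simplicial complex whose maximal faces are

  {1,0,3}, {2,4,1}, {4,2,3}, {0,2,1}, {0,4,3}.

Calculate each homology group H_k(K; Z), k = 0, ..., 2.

H_0 ≅ Z,  H_1 ≅ Z,  H_2 = 0.

Fix the vertex order 0 < 1 < 2 < 3 < 4 and write every simplex with vertices in increasing order. Then dim K = 2 and the simplices of K are:

  0-simplices (5): [0], [1], [2], [3], [4]
  1-simplices (10): [0,1], [0,2], [0,3], [0,4], [1,2], [1,3], [1,4], [2,3], [2,4], [3,4]
  2-simplices (5): [0,1,2], [0,1,3], [0,3,4], [1,2,4], [2,3,4]

giving chain groups C_0 ≅ Z^5, C_1 ≅ Z^10, C_2 ≅ Z^5.

Boundary ∂_1: C_1 → C_0 maps an edge to its endpoints' difference, ∂[p,q] = q − p. For instance
  ∂[0,2] = [2] − [0].
As a 5×10 matrix over Z this has rank 4, with invariant factors (1,1,1,1).

Boundary ∂_2: C_2 → C_1 maps a triangle to the signed sum of its edges. For instance
  ∂[0,1,3] = [1,3] − [0,3] + [0,1],
  ∂[1,2,4] = [2,4] − [1,4] + [1,2].
As a 10×5 matrix over Z this has rank 5, with invariant factors (1,1,1,1,1).

Now H_k = ker ∂_k / im ∂_{k+1}, so:

  H_0: rank C_0 − rank ∂_1 = 5 − 4 = 1, and the invariant factors of ∂_1 are all 1, so H_0 ≅ Z.
  H_1: rank ker ∂_1 − rank ∂_2 = (10 − 4) − 5 = 1, and the invariant factors of ∂_2 are all 1, so H_1 ≅ Z.
  H_2: rank ker ∂_2 − rank ∂_3 = (5 − 5) − 0 = 0, and there is no ∂_3, so H_2 ≅ 0.

As a check, the Euler characteristic is 5 − 10 + 5 = 0, which agrees with 1 − 1 + 0 = 0.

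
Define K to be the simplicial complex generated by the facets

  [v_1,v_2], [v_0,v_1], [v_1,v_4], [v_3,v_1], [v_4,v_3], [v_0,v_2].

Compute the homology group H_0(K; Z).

H_0 ≅ Z.

K has 5 vertices, 6 edges.
rank ∂_0 = 0, rank ∂_1 = 4 ⇒ b_0 = 5 − 0 − 4 = 1; all invariant factors of ∂_1 are 1 so no torsion. So H_0 ≅ Z.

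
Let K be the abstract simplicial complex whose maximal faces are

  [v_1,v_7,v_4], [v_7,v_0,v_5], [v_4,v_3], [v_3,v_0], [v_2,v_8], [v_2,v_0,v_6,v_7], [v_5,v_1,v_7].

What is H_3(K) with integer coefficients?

We work with the vertex ordering v_0 < v_1 < v_2 < v_3 < v_4 < v_5 < v_6 < v_7 < v_8. The simplices of K, each written with vertices in increasing order, are:

  0-simplices (9): [v_0], [v_1], [v_2], [v_3], [v_4], [v_5], [v_6], [v_7], [v_8]
  1-simplices (15): (15 of them)
  2-simplices (7): [v_0,v_2,v_6], [v_0,v_2,v_7], [v_0,v_5,v_7], [v_0,v_6,v_7], [v_1,v_4,v_7], [v_1,v_5,v_7], [v_2,v_6,v_7]
  3-simplices (1): [v_0,v_2,v_6,v_7]

Hence C_0 ≅ Z^9, C_1 ≅ Z^15, C_2 ≅ Z^7, C_3 ≅ Z^1.

Boundary ∂_1: C_1 → C_0 is given by ∂[p,q] = [q] − [p].
The 9×15 boundary matrix has rank 8 and Smith normal form diag(1,1,1,1,1,1,1,1).

∂_2: C_2 → C_1 maps a triangle to the signed sum of its edges. For instance
  ∂[v_1,v_4,v_7] = [v_4,v_7] − [v_1,v_7] + [v_1,v_4],
  ∂[v_0,v_2,v_6] = [v_2,v_6] − [v_0,v_6] + [v_0,v_2].
The resulting 15×7 matrix has rank 6, and its Smith normal form has invariant factors (1,1,1,1,1,1).

Boundary ∂_3: C_3 → C_2 sends each 3-simplex σ to the alternating sum Σ_i (−1)^i (σ with its i-th vertex removed). For instance
  ∂[v_0,v_2,v_6,v_7] = [v_2,v_6,v_7] − [v_0,v_6,v_7] + [v_0,v_2,v_7] − [v_0,v_2,v_6].
The resulting 7×1 matrix has rank 1, and its Smith normal form has invariant factors (1).

From H_k ≅ ker(∂_k) / im(∂_{k+1}) we obtain:

  H_3: rank ker ∂_3 − rank ∂_4 = (1 − 1) − 0 = 0, and there is no ∂_4, so H_3 ≅ 0.

H_3 ≅ 0.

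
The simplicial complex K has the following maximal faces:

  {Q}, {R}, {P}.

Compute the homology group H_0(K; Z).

Take the total order P < Q < R on the vertex set. Then K (dimension 0) consists of the simplices:

  0-simplices (3): P, Q, R

so the chain groups are C_0 ≅ Z^3.

Now H_k = ker ∂_k / im ∂_{k+1}, so:

  H_0: rank C_0 − rank ∂_1 = 3 − 0 = 3, and there is no ∂_1, so H_0 = Z^3.

H_0 ≅ Z^3.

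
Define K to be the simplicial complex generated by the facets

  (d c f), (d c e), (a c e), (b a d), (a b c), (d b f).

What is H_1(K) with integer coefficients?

H_1 ≅ Z.

We work with the vertex ordering a < b < c < d < e < f. The simplices of K, each written with vertices in increasing order, are:

  0-simplices (6): a, b, c, d, e, f
  1-simplices (12): ab, ac, ad, ae, bc, bd, bf, cd, ce, cf, de, df
  2-simplices (6): abc, abd, ace, bdf, cde, cdf

Hence C_0 ≅ Z^6, C_1 ≅ Z^12, C_2 ≅ Z^6.

∂_1: C_1 → C_0 sends each edge [p,q] (with p < q) to q − p.
This gives a 6×12 integer matrix of rank 5; reducing to Smith normal form yields diagonal entries (1,1,1,1,1).

∂_2: C_2 → C_1 sends each 2-simplex [p,q,r] to [q,r] − [p,r] + [p,q]. For instance
  ∂abc = bc − ac + ab,
  ∂bdf = df − bf + bd.
As a 12×6 matrix over Z this has rank 6, with invariant factors (1,1,1,1,1,1).

Reading off H_k = ker ∂_k / im ∂_{k+1}:

  H_1: rank ker ∂_1 − rank ∂_2 = (12 − 5) − 6 = 1, and the invariant factors of ∂_2 are all 1, so H_1 = Z.

(K is a triangulation of the cylinder S^1 x I.)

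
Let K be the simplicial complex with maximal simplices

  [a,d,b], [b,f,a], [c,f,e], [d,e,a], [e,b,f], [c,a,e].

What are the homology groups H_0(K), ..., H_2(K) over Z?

Order the vertices as a < b < c < d < e < f. Listing each simplex with vertices in this order, K has dimension 2 with simplices:

  0-simplices (6): a, b, c, d, e, f
  1-simplices (12): ab, ac, ad, ae, af, bd, be, bf, ce, cf, de, ef
  2-simplices (6): abd, abf, ace, ade, bef, cef

giving chain groups C_0 ≅ Z^6, C_1 ≅ Z^12, C_2 ≅ Z^6.

The boundary map ∂_1: C_1 → C_0 is given by ∂[p,q] = [q] − [p]. For instance
  ∂cf = f − c.
The resulting 6×12 matrix has rank 5, and its Smith normal form has invariant factors (1,1,1,1,1).

The boundary map ∂_2: C_2 → C_1 maps a triangle to the signed sum of its edges. For instance
  ∂ace = ce − ae + ac,
  ∂ade = de − ae + ad.
This gives a 12×6 integer matrix of rank 6; reducing to Smith normal form yields diagonal entries (1,1,1,1,1,1).

Computing H_k = (kernel of ∂_k) / (image of ∂_{k+1}):

  H_0: rank C_0 − rank ∂_1 = 6 − 5 = 1, and the invariant factors of ∂_1 are all 1, so H_0 ≅ Z.
  H_1: rank ker ∂_1 − rank ∂_2 = (12 − 5) − 6 = 1, and the invariant factors of ∂_2 are all 1, so H_1 ≅ Z.
  H_2: rank ker ∂_2 − rank ∂_3 = (6 − 6) − 0 = 0, and there is no ∂_3, so H_2 ≅ 0.

H_0 ≅ Z,  H_1 ≅ Z,  H_2 = 0.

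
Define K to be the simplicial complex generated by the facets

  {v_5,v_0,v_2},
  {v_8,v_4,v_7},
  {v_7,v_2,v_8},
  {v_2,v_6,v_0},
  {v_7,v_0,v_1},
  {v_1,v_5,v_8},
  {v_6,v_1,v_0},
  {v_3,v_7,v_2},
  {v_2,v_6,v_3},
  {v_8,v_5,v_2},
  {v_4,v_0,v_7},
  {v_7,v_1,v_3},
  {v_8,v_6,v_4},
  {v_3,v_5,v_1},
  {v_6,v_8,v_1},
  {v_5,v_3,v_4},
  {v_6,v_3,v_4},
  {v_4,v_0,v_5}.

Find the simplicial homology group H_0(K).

H_0 ≅ Z.

We work with the vertex ordering v_0 < v_1 < v_2 < v_3 < v_4 < v_5 < v_6 < v_7 < v_8. The simplices of K, each written with vertices in increasing order, are:

  0-simplices (9): [v_0], [v_1], [v_2], [v_3], [v_4], [v_5], [v_6], [v_7], [v_8]
  1-simplices (27): (27 of them)
  2-simplices (18): (18 of them)

so the chain groups are C_0 ≅ Z^9, C_1 ≅ Z^27, C_2 ≅ Z^18.

The boundary map ∂_1: C_1 → C_0 is given by ∂[p,q] = [q] − [p]. For instance
  ∂[v_2,v_7] = [v_7] − [v_2].
This gives a 9×27 integer matrix of rank 8; reducing to Smith normal form yields diagonal entries (1,1,1,1,1,1,1,1).

∂_2: C_2 → C_1 acts by ∂[p,q,r] = [q,r] − [p,r] + [p,q]. For instance
  ∂[v_0,v_2,v_6] = [v_2,v_6] − [v_0,v_6] + [v_0,v_2],
  ∂[v_0,v_1,v_6] = [v_1,v_6] − [v_0,v_6] + [v_0,v_1].
As a 27×18 matrix over Z this has rank 17, with invariant factors (1,1,1,1,1,1,1,1,1,1,1,1,1,1,1,1,1).

Now H_k = ker ∂_k / im ∂_{k+1}, so:

  H_0: rank C_0 − rank ∂_1 = 9 − 8 = 1, and the invariant factors of ∂_1 are all 1, so H_0 ≅ Z.

(K is a triangulation of the torus T^2.)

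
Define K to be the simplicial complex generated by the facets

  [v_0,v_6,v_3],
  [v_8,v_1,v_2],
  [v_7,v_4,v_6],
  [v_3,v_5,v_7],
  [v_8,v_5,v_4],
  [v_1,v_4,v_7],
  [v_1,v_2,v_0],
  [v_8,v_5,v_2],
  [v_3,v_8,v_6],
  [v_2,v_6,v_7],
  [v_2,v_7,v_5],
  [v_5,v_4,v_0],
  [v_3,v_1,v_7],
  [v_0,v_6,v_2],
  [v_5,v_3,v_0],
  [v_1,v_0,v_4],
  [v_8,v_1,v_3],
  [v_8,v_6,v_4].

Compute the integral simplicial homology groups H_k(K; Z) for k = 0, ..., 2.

We work with the vertex ordering v_0 < v_1 < v_2 < v_3 < v_4 < v_5 < v_6 < v_7 < v_8. The simplices of K, each written with vertices in increasing order, are:

  0-simplices (9): [v_0], [v_1], [v_2], [v_3], [v_4], [v_5], [v_6], [v_7], [v_8]
  1-simplices (27): (27 of them)
  2-simplices (18): (18 of them)

Hence C_0 ≅ Z^9, C_1 ≅ Z^27, C_2 ≅ Z^18.

The boundary map ∂_1: C_1 → C_0 maps an edge to its endpoints' difference, ∂[p,q] = q − p. For instance
  ∂[v_4,v_7] = [v_7] − [v_4].
The 9×27 boundary matrix has rank 8 and Smith normal form diag(1,1,1,1,1,1,1,1).

Boundary ∂_2: C_2 → C_1 sends each 2-simplex [p,q,r] to [q,r] − [p,r] + [p,q]. For instance
  ∂[v_0,v_2,v_6] = [v_2,v_6] − [v_0,v_6] + [v_0,v_2],
  ∂[v_0,v_4,v_5] = [v_4,v_5] − [v_0,v_5] + [v_0,v_4].
This gives a 27×18 integer matrix of rank 17; reducing to Smith normal form yields diagonal entries (1,1,1,1,1,1,1,1,1,1,1,1,1,1,1,1,1).

From H_k ≅ ker(∂_k) / im(∂_{k+1}) we obtain:

  H_0: rank C_0 − rank ∂_1 = 9 − 8 = 1, and the invariant factors of ∂_1 are all 1, so H_0 ≅ Z.
  H_1: rank ker ∂_1 − rank ∂_2 = (27 − 8) − 17 = 2, and the invariant factors of ∂_2 are all 1, so H_1 ≅ Z^2.
  H_2: rank ker ∂_2 − rank ∂_3 = (18 − 17) − 0 = 1, and there is no ∂_3, so H_2 ≅ Z.

As a check, the Euler characteristic is 9 − 27 + 18 = 0, which agrees with 1 − 2 + 1 = 0.

H_0 ≅ Z,  H_1 ≅ Z^2,  H_2 ≅ Z.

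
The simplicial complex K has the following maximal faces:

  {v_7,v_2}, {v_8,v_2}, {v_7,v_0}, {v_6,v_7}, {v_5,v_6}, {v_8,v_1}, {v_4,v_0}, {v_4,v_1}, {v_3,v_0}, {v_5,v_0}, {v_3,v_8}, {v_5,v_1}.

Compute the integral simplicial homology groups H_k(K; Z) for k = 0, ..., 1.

Order the vertices as v_0 < v_1 < v_2 < v_3 < v_4 < v_5 < v_6 < v_7 < v_8. Listing each simplex with vertices in this order, K has dimension 1 with simplices:

  0-simplices (9): [v_0], [v_1], [v_2], [v_3], [v_4], [v_5], [v_6], [v_7], [v_8]
  1-simplices (12): [v_0,v_3], [v_0,v_4], [v_0,v_5], [v_0,v_7], [v_1,v_4], [v_1,v_5], [v_1,v_8], [v_2,v_7], [v_2,v_8], [v_3,v_8], [v_5,v_6], [v_6,v_7]

Hence C_0 ≅ Z^9, C_1 ≅ Z^12.

The boundary map ∂_1: C_1 → C_0 maps an edge to its endpoints' difference, ∂[p,q] = q − p.
The resulting 9×12 matrix has rank 8, and its Smith normal form has invariant factors (1,1,1,1,1,1,1,1).

Now H_k = ker ∂_k / im ∂_{k+1}, so:

  H_0: rank C_0 − rank ∂_1 = 9 − 8 = 1, and the invariant factors of ∂_1 are all 1, so H_0 ≅ Z.
  H_1: rank ker ∂_1 − rank ∂_2 = (12 − 8) − 0 = 4, and there is no ∂_2, so H_1 ≅ Z^4.

H_0 ≅ Z,  H_1 ≅ Z^4.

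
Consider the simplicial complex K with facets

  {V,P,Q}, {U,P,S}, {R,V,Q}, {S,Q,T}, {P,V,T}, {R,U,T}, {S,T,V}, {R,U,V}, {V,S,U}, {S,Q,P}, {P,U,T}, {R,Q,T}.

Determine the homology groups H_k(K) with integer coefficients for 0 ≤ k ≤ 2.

H_0 ≅ Z,  H_1 ≅ Z/2,  H_2 = 0.

We work with the vertex ordering P < Q < R < S < T < U < V. The simplices of K, each written with vertices in increasing order, are:

  0-simplices (7): P, Q, R, S, T, U, V
  1-simplices (18): PQ, PS, PT, PU, PV, QR, QS, QT, QV, RT, RU, RV, ST, SU, SV, TU, TV, UV
  2-simplices (12): PQS, PQV, PSU, PTU, PTV, QRT, QRV, QST, RTU, RUV, STV, SUV

so the chain groups are C_0 ≅ Z^7, C_1 ≅ Z^18, C_2 ≅ Z^12.

The boundary map ∂_1: C_1 → C_0 maps an edge to its endpoints' difference, ∂[p,q] = q − p. For instance
  ∂QT = T − Q.
This gives a 7×18 integer matrix of rank 6; reducing to Smith normal form yields diagonal entries (1,1,1,1,1,1).

The boundary map ∂_2: C_2 → C_1 maps a triangle to the signed sum of its edges. For instance
  ∂PTV = TV − PV + PT,
  ∂RTU = TU − RU + RT.
This gives a 18×12 integer matrix of rank 12; reducing to Smith normal form yields diagonal entries (1,1,1,1,1,1,1,1,1,1,1,2).

Now H_k = ker ∂_k / im ∂_{k+1}, so:

  H_0: rank C_0 − rank ∂_1 = 7 − 6 = 1, and the invariant factors of ∂_1 are all 1, so H_0 ≅ Z.
  H_1: rank ker ∂_1 − rank ∂_2 = (18 − 6) − 12 = 0, and ∂_2 has invariant factor 2 > 1, so H_1 ≅ Z/2.
  H_2: rank ker ∂_2 − rank ∂_3 = (12 − 12) − 0 = 0, and there is no ∂_3, so H_2 ≅ 0.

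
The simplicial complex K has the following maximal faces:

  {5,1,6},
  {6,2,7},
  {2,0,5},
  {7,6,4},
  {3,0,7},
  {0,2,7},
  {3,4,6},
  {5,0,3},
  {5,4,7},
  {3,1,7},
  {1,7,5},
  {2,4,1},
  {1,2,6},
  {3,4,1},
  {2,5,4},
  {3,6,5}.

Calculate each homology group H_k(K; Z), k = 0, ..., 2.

Fix the vertex order 0 < 1 < 2 < 3 < 4 < 5 < 6 < 7 and write every simplex with vertices in increasing order. Then dim K = 2 and the simplices of K are:

  0-simplices (8): [0], [1], [2], [3], [4], [5], [6], [7]
  1-simplices (24): (24 of them)
  2-simplices (16): [0,2,5], [0,2,7], [0,3,5], [0,3,7], [1,2,4], [1,2,6], [1,3,4], [1,3,7], [1,5,6], [1,5,7], [2,4,5], [2,6,7], [3,4,6], [3,5,6], [4,5,7], [4,6,7]

so the chain groups are C_0 ≅ Z^8, C_1 ≅ Z^24, C_2 ≅ Z^16.

∂_1: C_1 → C_0 sends each edge [p,q] (with p < q) to q − p.
As a 8×24 matrix over Z this has rank 7, with invariant factors (1,1,1,1,1,1,1).

The boundary map ∂_2: C_2 → C_1 maps a triangle to the signed sum of its edges. For instance
  ∂[4,5,7] = [5,7] − [4,7] + [4,5],
  ∂[2,6,7] = [6,7] − [2,7] + [2,6].
The resulting 24×16 matrix has rank 15, and its Smith normal form has invariant factors (1,1,1,1,1,1,1,1,1,1,1,1,1,1,1).

Now H_k = ker ∂_k / im ∂_{k+1}, so:

  H_0: rank C_0 − rank ∂_1 = 8 − 7 = 1, and the invariant factors of ∂_1 are all 1, so H_0 ≅ Z.
  H_1: rank ker ∂_1 − rank ∂_2 = (24 − 7) − 15 = 2, and the invariant factors of ∂_2 are all 1, so H_1 ≅ Z^2.
  H_2: rank ker ∂_2 − rank ∂_3 = (16 − 15) − 0 = 1, and there is no ∂_3, so H_2 ≅ Z.

As a check, the Euler characteristic is 8 − 24 + 16 = 0, which agrees with 1 − 2 + 1 = 0.
(K is a triangulation of the torus T^2.)

H_0 ≅ Z,  H_1 ≅ Z^2,  H_2 ≅ Z.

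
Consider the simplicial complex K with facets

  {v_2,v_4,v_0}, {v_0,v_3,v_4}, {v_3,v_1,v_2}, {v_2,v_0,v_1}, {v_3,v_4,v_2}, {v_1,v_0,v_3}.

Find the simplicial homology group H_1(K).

H_1 ≅ 0.

Fix the vertex order v_0 < v_1 < v_2 < v_3 < v_4 and write every simplex with vertices in increasing order. Then dim K = 2 and the simplices of K are:

  0-simplices (5): [v_0], [v_1], [v_2], [v_3], [v_4]
  1-simplices (9): [v_0,v_1], [v_0,v_2], [v_0,v_3], [v_0,v_4], [v_1,v_2], [v_1,v_3], [v_2,v_3], [v_2,v_4], [v_3,v_4]
  2-simplices (6): [v_0,v_1,v_2], [v_0,v_1,v_3], [v_0,v_2,v_4], [v_0,v_3,v_4], [v_1,v_2,v_3], [v_2,v_3,v_4]

so the chain groups are C_0 ≅ Z^5, C_1 ≅ Z^9, C_2 ≅ Z^6.

Boundary ∂_1: C_1 → C_0 sends each edge [p,q] (with p < q) to q − p. For instance
  ∂[v_2,v_3] = [v_3] − [v_2].
As a 5×9 matrix over Z this has rank 4, with invariant factors (1,1,1,1).

Boundary ∂_2: C_2 → C_1 maps a triangle to the signed sum of its edges. For instance
  ∂[v_0,v_1,v_3] = [v_1,v_3] − [v_0,v_3] + [v_0,v_1],
  ∂[v_0,v_1,v_2] = [v_1,v_2] − [v_0,v_2] + [v_0,v_1].
This gives a 9×6 integer matrix of rank 5; reducing to Smith normal form yields diagonal entries (1,1,1,1,1).

Now H_k = ker ∂_k / im ∂_{k+1}, so:

  H_1: rank ker ∂_1 − rank ∂_2 = (9 − 4) − 5 = 0, and the invariant factors of ∂_2 are all 1, so H_1 = 0.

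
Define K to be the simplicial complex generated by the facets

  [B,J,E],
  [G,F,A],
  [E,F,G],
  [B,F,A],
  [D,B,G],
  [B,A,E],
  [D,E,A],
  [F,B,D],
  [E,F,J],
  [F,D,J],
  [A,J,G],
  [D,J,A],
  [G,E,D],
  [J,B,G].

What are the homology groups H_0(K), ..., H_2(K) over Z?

K has 7 vertices, 21 edges, 14 triangles.
rank ∂_0 = 0, rank ∂_1 = 6 ⇒ b_0 = 7 − 0 − 6 = 1; all invariant factors of ∂_1 are 1 so no torsion. So H_0 = Z.
rank ∂_1 = 6, rank ∂_2 = 13 ⇒ b_1 = 21 − 6 − 13 = 2; all invariant factors of ∂_2 are 1 so no torsion. So H_1 = Z^2.
rank ∂_2 = 13, rank ∂_3 = 0 ⇒ b_2 = 14 − 13 − 0 = 1. So H_2 = Z.

H_0 = Z,  H_1 = Z^2,  H_2 = Z.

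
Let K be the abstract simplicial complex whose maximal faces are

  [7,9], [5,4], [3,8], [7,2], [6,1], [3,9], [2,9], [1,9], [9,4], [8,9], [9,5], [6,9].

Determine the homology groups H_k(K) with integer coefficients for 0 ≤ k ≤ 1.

H_0 ≅ Z,  H_1 ≅ Z^4.

Order the vertices as 1 < 2 < 3 < 4 < 5 < 6 < 7 < 8 < 9. Listing each simplex with vertices in this order, K has dimension 1 with simplices:

  0-simplices (9): [1], [2], [3], [4], [5], [6], [7], [8], [9]
  1-simplices (12): [1,6], [1,9], [2,7], [2,9], [3,8], [3,9], [4,5], [4,9], [5,9], [6,9], [7,9], [8,9]

Hence C_0 ≅ Z^9, C_1 ≅ Z^12.

The boundary map ∂_1: C_1 → C_0 sends each edge [p,q] (with p < q) to q − p. For instance
  ∂[3,9] = [9] − [3].
This gives a 9×12 integer matrix of rank 8; reducing to Smith normal form yields diagonal entries (1,1,1,1,1,1,1,1).

Computing H_k = (kernel of ∂_k) / (image of ∂_{k+1}):

  H_0: rank C_0 − rank ∂_1 = 9 − 8 = 1, and the invariant factors of ∂_1 are all 1, so H_0 = Z.
  H_1: rank ker ∂_1 − rank ∂_2 = (12 − 8) − 0 = 4, and there is no ∂_2, so H_1 = Z^4.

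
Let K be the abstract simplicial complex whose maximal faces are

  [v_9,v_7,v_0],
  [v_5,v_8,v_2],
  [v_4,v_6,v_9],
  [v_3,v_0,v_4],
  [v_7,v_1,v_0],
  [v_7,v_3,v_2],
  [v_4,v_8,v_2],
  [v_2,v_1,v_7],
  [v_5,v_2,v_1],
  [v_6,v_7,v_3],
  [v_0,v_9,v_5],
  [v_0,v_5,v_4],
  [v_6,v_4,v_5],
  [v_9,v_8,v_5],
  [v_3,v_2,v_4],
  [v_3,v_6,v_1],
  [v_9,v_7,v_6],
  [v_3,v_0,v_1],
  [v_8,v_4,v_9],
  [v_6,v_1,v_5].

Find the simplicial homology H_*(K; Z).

H_0 ≅ Z,  H_1 ≅ Z ⊕ Z/2,  H_2 = 0.

Fix the vertex order v_0 < v_1 < v_2 < v_3 < v_4 < v_5 < v_6 < v_7 < v_8 < v_9 and write every simplex with vertices in increasing order. Then dim K = 2 and the simplices of K are:

  0-simplices (10): [v_0], [v_1], [v_2], [v_3], [v_4], [v_5], [v_6], [v_7], [v_8], [v_9]
  1-simplices (30): (30 of them)
  2-simplices (20): (20 of them)

giving chain groups C_0 ≅ Z^10, C_1 ≅ Z^30, C_2 ≅ Z^20.

The boundary map ∂_1: C_1 → C_0 maps an edge to its endpoints' difference, ∂[p,q] = q − p. For instance
  ∂[v_2,v_8] = [v_8] − [v_2].
As a 10×30 matrix over Z this has rank 9, with invariant factors (1,1,1,1,1,1,1,1,1).

Boundary ∂_2: C_2 → C_1 sends each 2-simplex [p,q,r] to [q,r] − [p,r] + [p,q]. For instance
  ∂[v_1,v_5,v_6] = [v_5,v_6] − [v_1,v_6] + [v_1,v_5],
  ∂[v_4,v_6,v_9] = [v_6,v_9] − [v_4,v_9] + [v_4,v_6].
As a 30×20 matrix over Z this has rank 20, with invariant factors (1,1,1,1,1,1,1,1,1,1,1,1,1,1,1,1,1,1,1,2).

From H_k ≅ ker(∂_k) / im(∂_{k+1}) we obtain:

  H_0: rank C_0 − rank ∂_1 = 10 − 9 = 1, and the invariant factors of ∂_1 are all 1, so H_0 = Z.
  H_1: rank ker ∂_1 − rank ∂_2 = (30 − 9) − 20 = 1, and ∂_2 has invariant factor 2 > 1, so H_1 = Z ⊕ Z/2.
  H_2: rank ker ∂_2 − rank ∂_3 = (20 − 20) − 0 = 0, and there is no ∂_3, so H_2 = 0.

As a check, the Euler characteristic is 10 − 30 + 20 = 0, which agrees with 1 − 1 + 0 = 0.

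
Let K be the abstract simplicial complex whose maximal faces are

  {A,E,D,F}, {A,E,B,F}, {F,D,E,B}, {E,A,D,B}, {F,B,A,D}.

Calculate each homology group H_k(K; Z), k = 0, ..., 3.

We work with the vertex ordering A < B < D < E < F. The simplices of K, each written with vertices in increasing order, are:

  0-simplices (5): A, B, D, E, F
  1-simplices (10): AB, AD, AE, AF, BD, BE, BF, DE, DF, EF
  2-simplices (10): ABD, ABE, ABF, ADE, ADF, AEF, BDE, BDF, BEF, DEF
  3-simplices (5): ABDE, ABDF, ABEF, ADEF, BDEF

so the chain groups are C_0 ≅ Z^5, C_1 ≅ Z^10, C_2 ≅ Z^10, C_3 ≅ Z^5.

∂_1: C_1 → C_0 maps an edge to its endpoints' difference, ∂[p,q] = q − p. For instance
  ∂AB = B − A.
This gives a 5×10 integer matrix of rank 4; reducing to Smith normal form yields diagonal entries (1,1,1,1).

∂_2: C_2 → C_1 acts by ∂[p,q,r] = [q,r] − [p,r] + [p,q]. For instance
  ∂ABF = BF − AF + AB,
  ∂ABD = BD − AD + AB.
The resulting 10×10 matrix has rank 6, and its Smith normal form has invariant factors (1,1,1,1,1,1).

Boundary ∂_3: C_3 → C_2 sends each 3-simplex σ to the alternating sum Σ_i (−1)^i (σ with its i-th vertex removed). For instance
  ∂ADEF = DEF − AEF + ADF − ADE,
  ∂BDEF = DEF − BEF + BDF − BDE.
As a 10×5 matrix over Z this has rank 4, with invariant factors (1,1,1,1).

Reading off H_k = ker ∂_k / im ∂_{k+1}:

  H_0: rank C_0 − rank ∂_1 = 5 − 4 = 1, and the invariant factors of ∂_1 are all 1, so H_0 ≅ Z.
  H_1: rank ker ∂_1 − rank ∂_2 = (10 − 4) − 6 = 0, and the invariant factors of ∂_2 are all 1, so H_1 ≅ 0.
  H_2: rank ker ∂_2 − rank ∂_3 = (10 − 6) − 4 = 0, and the invariant factors of ∂_3 are all 1, so H_2 ≅ 0.
  H_3: rank ker ∂_3 − rank ∂_4 = (5 − 4) − 0 = 1, and there is no ∂_4, so H_3 ≅ Z.

As a check, the Euler characteristic is 5 − 10 + 10 − 5 = 0, which agrees with 1 − 0 + 0 − 1 = 0.

H_0 = Z,  H_1 = 0,  H_2 = 0,  H_3 = Z.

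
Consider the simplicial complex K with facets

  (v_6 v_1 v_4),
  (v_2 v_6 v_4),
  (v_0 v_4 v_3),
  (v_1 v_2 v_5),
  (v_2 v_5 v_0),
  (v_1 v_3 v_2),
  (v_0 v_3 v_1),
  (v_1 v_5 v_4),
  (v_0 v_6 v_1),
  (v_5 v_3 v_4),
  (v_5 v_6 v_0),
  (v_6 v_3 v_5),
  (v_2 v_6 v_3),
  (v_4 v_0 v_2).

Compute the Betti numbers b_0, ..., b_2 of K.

Order the vertices as v_0 < v_1 < v_2 < v_3 < v_4 < v_5 < v_6. Listing each simplex with vertices in this order, K has dimension 2 with simplices:

  0-simplices (7): [v_0], [v_1], [v_2], [v_3], [v_4], [v_5], [v_6]
  1-simplices (21): (21 of them)
  2-simplices (14): (14 of them)

Hence C_0 ≅ Z^7, C_1 ≅ Z^21, C_2 ≅ Z^14.

∂_1: C_1 → C_0 maps an edge to its endpoints' difference, ∂[p,q] = q − p. For instance
  ∂[v_0,v_3] = [v_3] − [v_0].
This gives a 7×21 integer matrix of rank 6; reducing to Smith normal form yields diagonal entries (1,1,1,1,1,1).

The boundary map ∂_2: C_2 → C_1 acts by ∂[p,q,r] = [q,r] − [p,r] + [p,q]. For instance
  ∂[v_2,v_3,v_6] = [v_3,v_6] − [v_2,v_6] + [v_2,v_3],
  ∂[v_0,v_2,v_5] = [v_2,v_5] − [v_0,v_5] + [v_0,v_2].
The resulting 21×14 matrix has rank 13, and its Smith normal form has invariant factors (1,1,1,1,1,1,1,1,1,1,1,1,1).

Computing H_k = (kernel of ∂_k) / (image of ∂_{k+1}):

  H_0: rank C_0 − rank ∂_1 = 7 − 6 = 1, and the invariant factors of ∂_1 are all 1, so H_0 ≅ Z.
  H_1: rank ker ∂_1 − rank ∂_2 = (21 − 6) − 13 = 2, and the invariant factors of ∂_2 are all 1, so H_1 ≅ Z^2.
  H_2: rank ker ∂_2 − rank ∂_3 = (14 − 13) − 0 = 1, and there is no ∂_3, so H_2 ≅ Z.

(K is a triangulation of the torus T^2.)

Hence the Betti numbers are b_0 = 1, b_1 = 2, b_2 = 1.

b_0 = 1, b_1 = 2, b_2 = 1.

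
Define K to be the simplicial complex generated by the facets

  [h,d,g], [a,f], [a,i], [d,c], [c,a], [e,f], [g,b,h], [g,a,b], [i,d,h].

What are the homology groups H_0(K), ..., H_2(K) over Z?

Fix the vertex order a < b < c < d < e < f < g < h < i and write every simplex with vertices in increasing order. Then dim K = 2 and the simplices of K are:

  0-simplices (9): a, b, c, d, e, f, g, h, i
  1-simplices (14): ab, ac, af, ag, ai, bg, bh, cd, dg, dh, di, ef, gh, hi
  2-simplices (4): abg, bgh, dgh, dhi

so the chain groups are C_0 ≅ Z^9, C_1 ≅ Z^14, C_2 ≅ Z^4.

∂_1: C_1 → C_0 is given by ∂[p,q] = [q] − [p].
This gives a 9×14 integer matrix of rank 8; reducing to Smith normal form yields diagonal entries (1,1,1,1,1,1,1,1).

∂_2: C_2 → C_1 acts by ∂[p,q,r] = [q,r] − [p,r] + [p,q]. For instance
  ∂bgh = gh − bh + bg,
  ∂dgh = gh − dh + dg.
As a 14×4 matrix over Z this has rank 4, with invariant factors (1,1,1,1).

From H_k ≅ ker(∂_k) / im(∂_{k+1}) we obtain:

  H_0: rank C_0 − rank ∂_1 = 9 − 8 = 1, and the invariant factors of ∂_1 are all 1, so H_0 ≅ Z.
  H_1: rank ker ∂_1 − rank ∂_2 = (14 − 8) − 4 = 2, and the invariant factors of ∂_2 are all 1, so H_1 ≅ Z^2.
  H_2: rank ker ∂_2 − rank ∂_3 = (4 − 4) − 0 = 0, and there is no ∂_3, so H_2 ≅ 0.

H_0 ≅ Z,  H_1 ≅ Z^2,  H_2 = 0.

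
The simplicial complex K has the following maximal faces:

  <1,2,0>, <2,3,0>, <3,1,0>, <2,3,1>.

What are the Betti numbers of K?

We work with the vertex ordering 0 < 1 < 2 < 3. The simplices of K, each written with vertices in increasing order, are:

  0-simplices (4): [0], [1], [2], [3]
  1-simplices (6): [0,1], [0,2], [0,3], [1,2], [1,3], [2,3]
  2-simplices (4): [0,1,2], [0,1,3], [0,2,3], [1,2,3]

so the chain groups are C_0 ≅ Z^4, C_1 ≅ Z^6, C_2 ≅ Z^4.

∂_1: C_1 → C_0 sends each edge [p,q] (with p < q) to q − p. For instance
  ∂[0,2] = [2] − [0].
This gives a 4×6 integer matrix of rank 3; reducing to Smith normal form yields diagonal entries (1,1,1).

The boundary map ∂_2: C_2 → C_1 maps a triangle to the signed sum of its edges. For instance
  ∂[0,2,3] = [2,3] − [0,3] + [0,2],
  ∂[0,1,3] = [1,3] − [0,3] + [0,1].
The resulting 6×4 matrix has rank 3, and its Smith normal form has invariant factors (1,1,1).

Now H_k = ker ∂_k / im ∂_{k+1}, so:

  H_0: rank C_0 − rank ∂_1 = 4 − 3 = 1, and the invariant factors of ∂_1 are all 1, so H_0 = Z.
  H_1: rank ker ∂_1 − rank ∂_2 = (6 − 3) − 3 = 0, and the invariant factors of ∂_2 are all 1, so H_1 = 0.
  H_2: rank ker ∂_2 − rank ∂_3 = (4 − 3) − 0 = 1, and there is no ∂_3, so H_2 = Z.

Hence the Betti numbers are b_0 = 1, b_1 = 0, b_2 = 1.

b_0 = 1, b_1 = 0, b_2 = 1.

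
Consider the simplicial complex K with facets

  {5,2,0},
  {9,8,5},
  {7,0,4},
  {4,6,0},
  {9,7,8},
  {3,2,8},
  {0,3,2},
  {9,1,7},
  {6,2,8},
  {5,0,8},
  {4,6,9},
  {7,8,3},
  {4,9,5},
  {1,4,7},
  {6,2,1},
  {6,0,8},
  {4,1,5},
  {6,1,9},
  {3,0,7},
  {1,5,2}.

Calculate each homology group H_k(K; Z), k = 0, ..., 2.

H_0 ≅ Z,  H_1 ≅ Z ⊕ Z_2,  H_2 = 0.

We work with the vertex ordering 0 < 1 < 2 < 3 < 4 < 5 < 6 < 7 < 8 < 9. The simplices of K, each written with vertices in increasing order, are:

  0-simplices (10): [0], [1], [2], [3], [4], [5], [6], [7], [8], [9]
  1-simplices (30): (30 of them)
  2-simplices (20): (20 of them)

giving chain groups C_0 ≅ Z^10, C_1 ≅ Z^30, C_2 ≅ Z^20.

The boundary map ∂_1: C_1 → C_0 maps an edge to its endpoints' difference, ∂[p,q] = q − p. For instance
  ∂[2,6] = [6] − [2].
As a 10×30 matrix over Z this has rank 9, with invariant factors (1,1,1,1,1,1,1,1,1).

The boundary map ∂_2: C_2 → C_1 maps a triangle to the signed sum of its edges. For instance
  ∂[1,4,7] = [4,7] − [1,7] + [1,4],
  ∂[1,7,9] = [7,9] − [1,9] + [1,7].
As a 30×20 matrix over Z this has rank 20, with invariant factors (1,1,1,1,1,1,1,1,1,1,1,1,1,1,1,1,1,1,1,2).

From H_k ≅ ker(∂_k) / im(∂_{k+1}) we obtain:

  H_0: rank C_0 − rank ∂_1 = 10 − 9 = 1, and the invariant factors of ∂_1 are all 1, so H_0 = Z.
  H_1: rank ker ∂_1 − rank ∂_2 = (30 − 9) − 20 = 1, and ∂_2 has invariant factor 2 > 1, so H_1 = Z ⊕ Z_2.
  H_2: rank ker ∂_2 − rank ∂_3 = (20 − 20) − 0 = 0, and there is no ∂_3, so H_2 = 0.

As a check, the Euler characteristic is 10 − 30 + 20 = 0, which agrees with 1 − 1 + 0 = 0.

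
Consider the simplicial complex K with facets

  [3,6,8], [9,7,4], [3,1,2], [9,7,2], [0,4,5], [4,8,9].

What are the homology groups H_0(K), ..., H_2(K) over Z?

H_0 ≅ Z,  H_1 ≅ Z,  H_2 = 0.

Order the vertices as 0 < 1 < 2 < 3 < 4 < 5 < 6 < 7 < 8 < 9. Listing each simplex with vertices in this order, K has dimension 2 with simplices:

  0-simplices (10): [0], [1], [2], [3], [4], [5], [6], [7], [8], [9]
  1-simplices (16): [0,4], [0,5], [1,2], [1,3], [2,3], [2,7], [2,9], [3,6], [3,8], [4,5], [4,7], [4,8], [4,9], [6,8], [7,9], [8,9]
  2-simplices (6): [0,4,5], [1,2,3], [2,7,9], [3,6,8], [4,7,9], [4,8,9]

giving chain groups C_0 ≅ Z^10, C_1 ≅ Z^16, C_2 ≅ Z^6.

∂_1: C_1 → C_0 is given by ∂[p,q] = [q] − [p]. For instance
  ∂[4,5] = [5] − [4].
As a 10×16 matrix over Z this has rank 9, with invariant factors (1,1,1,1,1,1,1,1,1).

The boundary map ∂_2: C_2 → C_1 maps a triangle to the signed sum of its edges. For instance
  ∂[1,2,3] = [2,3] − [1,3] + [1,2],
  ∂[3,6,8] = [6,8] − [3,8] + [3,6].
This gives a 16×6 integer matrix of rank 6; reducing to Smith normal form yields diagonal entries (1,1,1,1,1,1).

From H_k ≅ ker(∂_k) / im(∂_{k+1}) we obtain:

  H_0: rank C_0 − rank ∂_1 = 10 − 9 = 1, and the invariant factors of ∂_1 are all 1, so H_0 ≅ Z.
  H_1: rank ker ∂_1 − rank ∂_2 = (16 − 9) − 6 = 1, and the invariant factors of ∂_2 are all 1, so H_1 ≅ Z.
  H_2: rank ker ∂_2 − rank ∂_3 = (6 − 6) − 0 = 0, and there is no ∂_3, so H_2 ≅ 0.

As a check, the Euler characteristic is 10 − 16 + 6 = 0, which agrees with 1 − 1 + 0 = 0.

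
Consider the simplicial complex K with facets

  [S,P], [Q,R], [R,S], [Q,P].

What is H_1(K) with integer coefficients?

Fix the vertex order P < Q < R < S and write every simplex with vertices in increasing order. Then dim K = 1 and the simplices of K are:

  0-simplices (4): P, Q, R, S
  1-simplices (4): PQ, PS, QR, RS

Hence C_0 ≅ Z^4, C_1 ≅ Z^4.

∂_1: C_1 → C_0 maps an edge to its endpoints' difference, ∂[p,q] = q − p. For instance
  ∂RS = S − R.
As a 4×4 matrix over Z this has rank 3, with invariant factors (1,1,1).

Computing H_k = (kernel of ∂_k) / (image of ∂_{k+1}):

  H_1: rank ker ∂_1 − rank ∂_2 = (4 − 3) − 0 = 1, and there is no ∂_2, so H_1 = Z.

H_1 ≅ Z.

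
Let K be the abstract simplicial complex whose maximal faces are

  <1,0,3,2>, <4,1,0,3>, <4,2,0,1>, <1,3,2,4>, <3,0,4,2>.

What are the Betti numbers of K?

Take the total order 0 < 1 < 2 < 3 < 4 on the vertex set. Then K (dimension 3) consists of the simplices:

  0-simplices (5): [0], [1], [2], [3], [4]
  1-simplices (10): [0,1], [0,2], [0,3], [0,4], [1,2], [1,3], [1,4], [2,3], [2,4], [3,4]
  2-simplices (10): [0,1,2], [0,1,3], [0,1,4], [0,2,3], [0,2,4], [0,3,4], [1,2,3], [1,2,4], [1,3,4], [2,3,4]
  3-simplices (5): [0,1,2,3], [0,1,2,4], [0,1,3,4], [0,2,3,4], [1,2,3,4]

so the chain groups are C_0 ≅ Z^5, C_1 ≅ Z^10, C_2 ≅ Z^10, C_3 ≅ Z^5.

The boundary map ∂_1: C_1 → C_0 is given by ∂[p,q] = [q] − [p]. For instance
  ∂[2,3] = [3] − [2].
This gives a 5×10 integer matrix of rank 4; reducing to Smith normal form yields diagonal entries (1,1,1,1).

Boundary ∂_2: C_2 → C_1 acts by ∂[p,q,r] = [q,r] − [p,r] + [p,q]. For instance
  ∂[0,1,4] = [1,4] − [0,4] + [0,1],
  ∂[1,2,4] = [2,4] − [1,4] + [1,2].
This gives a 10×10 integer matrix of rank 6; reducing to Smith normal form yields diagonal entries (1,1,1,1,1,1).

∂_3: C_3 → C_2 sends each 3-simplex σ to the alternating sum Σ_i (−1)^i (σ with its i-th vertex removed). For instance
  ∂[0,1,2,4] = [1,2,4] − [0,2,4] + [0,1,4] − [0,1,2],
  ∂[0,1,2,3] = [1,2,3] − [0,2,3] + [0,1,3] − [0,1,2].
As a 10×5 matrix over Z this has rank 4, with invariant factors (1,1,1,1).

Computing H_k = (kernel of ∂_k) / (image of ∂_{k+1}):

  H_0: rank C_0 − rank ∂_1 = 5 − 4 = 1, and the invariant factors of ∂_1 are all 1, so H_0 = Z.
  H_1: rank ker ∂_1 − rank ∂_2 = (10 − 4) − 6 = 0, and the invariant factors of ∂_2 are all 1, so H_1 = 0.
  H_2: rank ker ∂_2 − rank ∂_3 = (10 − 6) − 4 = 0, and the invariant factors of ∂_3 are all 1, so H_2 = 0.
  H_3: rank ker ∂_3 − rank ∂_4 = (5 − 4) − 0 = 1, and there is no ∂_4, so H_3 = Z.

As a check, the Euler characteristic is 5 − 10 + 10 − 5 = 0, which agrees with 1 − 0 + 0 − 1 = 0.

Hence the Betti numbers are b_0 = 1, b_1 = 0, b_2 = 0, b_3 = 1.

b_0 = 1, b_1 = 0, b_2 = 0, b_3 = 1.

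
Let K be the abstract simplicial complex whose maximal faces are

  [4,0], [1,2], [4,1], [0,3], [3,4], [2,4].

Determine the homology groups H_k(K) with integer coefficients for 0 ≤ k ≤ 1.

We work with the vertex ordering 0 < 1 < 2 < 3 < 4. The simplices of K, each written with vertices in increasing order, are:

  0-simplices (5): [0], [1], [2], [3], [4]
  1-simplices (6): [0,3], [0,4], [1,2], [1,4], [2,4], [3,4]

giving chain groups C_0 ≅ Z^5, C_1 ≅ Z^6.

The boundary map ∂_1: C_1 → C_0 sends each edge [p,q] (with p < q) to q − p.
The 5×6 boundary matrix has rank 4 and Smith normal form diag(1,1,1,1).

From H_k ≅ ker(∂_k) / im(∂_{k+1}) we obtain:

  H_0: rank C_0 − rank ∂_1 = 5 − 4 = 1, and the invariant factors of ∂_1 are all 1, so H_0 ≅ Z.
  H_1: rank ker ∂_1 − rank ∂_2 = (6 − 4) − 0 = 2, and there is no ∂_2, so H_1 ≅ Z^2.

As a check, the Euler characteristic is 5 − 6 = -1, which agrees with 1 − 2 = -1.
(K is a triangulation of a wedge of 2 circles.)

H_0 ≅ Z,  H_1 ≅ Z^2.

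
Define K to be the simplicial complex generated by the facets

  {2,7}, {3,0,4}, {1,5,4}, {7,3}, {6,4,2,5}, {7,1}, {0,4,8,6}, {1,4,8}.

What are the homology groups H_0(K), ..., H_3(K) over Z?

H_0 = Z,  H_1 = Z^2,  H_2 = 0,  H_3 = 0.

Fix the vertex order 0 < 1 < 2 < 3 < 4 < 5 < 6 < 7 < 8 and write every simplex with vertices in increasing order. Then dim K = 3 and the simplices of K are:

  0-simplices (9): [0], [1], [2], [3], [4], [5], [6], [7], [8]
  1-simplices (19): [0,3], [0,4], [0,6], [0,8], [1,4], [1,5], [1,7], [1,8], [2,4], [2,5], [2,6], [2,7], [3,4], [3,7], [4,5], [4,6], [4,8], [5,6], [6,8]
  2-simplices (11): [0,3,4], [0,4,6], [0,4,8], [0,6,8], [1,4,5], [1,4,8], [2,4,5], [2,4,6], [2,5,6], [4,5,6], [4,6,8]
  3-simplices (2): [0,4,6,8], [2,4,5,6]

giving chain groups C_0 ≅ Z^9, C_1 ≅ Z^19, C_2 ≅ Z^11, C_3 ≅ Z^2.

∂_1: C_1 → C_0 sends each edge [p,q] (with p < q) to q − p.
This gives a 9×19 integer matrix of rank 8; reducing to Smith normal form yields diagonal entries (1,1,1,1,1,1,1,1).

The boundary map ∂_2: C_2 → C_1 acts by ∂[p,q,r] = [q,r] − [p,r] + [p,q]. For instance
  ∂[2,4,6] = [4,6] − [2,6] + [2,4],
  ∂[0,6,8] = [6,8] − [0,8] + [0,6].
The resulting 19×11 matrix has rank 9, and its Smith normal form has invariant factors (1,1,1,1,1,1,1,1,1).

The boundary map ∂_3: C_3 → C_2 sends each 3-simplex σ to the alternating sum Σ_i (−1)^i (σ with its i-th vertex removed). For instance
  ∂[0,4,6,8] = [4,6,8] − [0,6,8] + [0,4,8] − [0,4,6],
  ∂[2,4,5,6] = [4,5,6] − [2,5,6] + [2,4,6] − [2,4,5].
This gives a 11×2 integer matrix of rank 2; reducing to Smith normal form yields diagonal entries (1,1).

Now H_k = ker ∂_k / im ∂_{k+1}, so:

  H_0: rank C_0 − rank ∂_1 = 9 − 8 = 1, and the invariant factors of ∂_1 are all 1, so H_0 = Z.
  H_1: rank ker ∂_1 − rank ∂_2 = (19 − 8) − 9 = 2, and the invariant factors of ∂_2 are all 1, so H_1 = Z^2.
  H_2: rank ker ∂_2 − rank ∂_3 = (11 − 9) − 2 = 0, and the invariant factors of ∂_3 are all 1, so H_2 = 0.
  H_3: rank ker ∂_3 − rank ∂_4 = (2 − 2) − 0 = 0, and there is no ∂_4, so H_3 = 0.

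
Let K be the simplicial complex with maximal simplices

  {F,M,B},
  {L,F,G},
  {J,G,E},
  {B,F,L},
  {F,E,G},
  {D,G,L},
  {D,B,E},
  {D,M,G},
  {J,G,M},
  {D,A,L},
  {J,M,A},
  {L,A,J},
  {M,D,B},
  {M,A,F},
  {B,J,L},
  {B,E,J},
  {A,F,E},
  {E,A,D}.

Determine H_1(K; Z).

Fix the vertex order A < B < D < E < F < G < J < L < M and write every simplex with vertices in increasing order. Then dim K = 2 and the simplices of K are:

  0-simplices (9): A, B, D, E, F, G, J, L, M
  1-simplices (27): AD, AE, AF, AJ, AL, AM, BD, BE, BF, BJ, BL, BM, DE, DG, DL, DM, EF, EG, EJ, FG, FL, FM, GJ, GL, GM, JL, JM
  2-simplices (18): ADE, ADL, AEF, AFM, AJL, AJM, BDE, BDM, BEJ, BFL, BFM, BJL, DGL, DGM, EFG, EGJ, FGL, GJM

giving chain groups C_0 ≅ Z^9, C_1 ≅ Z^27, C_2 ≅ Z^18.

The boundary map ∂_1: C_1 → C_0 is given by ∂[p,q] = [q] − [p].
The 9×27 boundary matrix has rank 8 and Smith normal form diag(1,1,1,1,1,1,1,1).

Boundary ∂_2: C_2 → C_1 sends each 2-simplex [p,q,r] to [q,r] − [p,r] + [p,q]. For instance
  ∂BJL = JL − BL + BJ,
  ∂AJL = JL − AL + AJ.
The 27×18 boundary matrix has rank 17 and Smith normal form diag(1,1,1,1,1,1,1,1,1,1,1,1,1,1,1,1,1).

Now H_k = ker ∂_k / im ∂_{k+1}, so:

  H_1: rank ker ∂_1 − rank ∂_2 = (27 − 8) − 17 = 2, and the invariant factors of ∂_2 are all 1, so H_1 ≅ Z^2.

H_1 ≅ Z^2.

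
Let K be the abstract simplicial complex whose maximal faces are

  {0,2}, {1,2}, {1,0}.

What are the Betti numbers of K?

K has 3 vertices, 3 edges.
rank ∂_0 = 0, rank ∂_1 = 2 ⇒ b_0 = 3 − 0 − 2 = 1; all invariant factors of ∂_1 are 1 so no torsion. So H_0 = Z.
rank ∂_1 = 2, rank ∂_2 = 0 ⇒ b_1 = 3 − 2 − 0 = 1. So H_1 = Z.

b_0 = 1, b_1 = 1.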